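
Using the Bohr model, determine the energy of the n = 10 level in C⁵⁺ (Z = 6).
-4.89805 eV

For hydrogen-like ions, the energy levels scale with Z²:
E_n = -13.6057 Z² / n² eV

For C⁵⁺ (Z = 6) at n = 10:
E_10 = -13.6057 × 6² / 10²
E_10 = -13.6057 × 36 / 100
E_10 = -489.8052 / 100
E_10 = -4.89805 eV

The energy is 36 times more negative than hydrogen at the same n due to the stronger nuclear charge.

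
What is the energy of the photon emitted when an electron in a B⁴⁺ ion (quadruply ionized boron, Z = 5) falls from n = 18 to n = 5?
12.56 eV

The energy levels are E_n = -13.6057 Z² eV / n².

Energy at n = 18: E_18 = -13.6057 × 5² / 18² = -1.04982 eV
Energy at n = 5: E_5 = -13.6057 × 5² / 5² = -13.60570 eV

For emission (electron falling to lower state), the photon energy is:
E_photon = E_18 - E_5 = |-1.04982 - (-13.60570)|
E_photon = 12.56 eV

This energy is carried away by the emitted photon.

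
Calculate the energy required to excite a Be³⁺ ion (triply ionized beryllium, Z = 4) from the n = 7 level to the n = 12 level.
2.931 eV

The energy levels of a hydrogen-like atom are E_n = -13.6057 Z² eV / n².

Energy at n = 7: E_7 = -13.6057 × 4² / 7² = -4.442678 eV
Energy at n = 12: E_12 = -13.6057 × 4² / 12² = -1.511744 eV

The excitation energy is the difference:
ΔE = E_12 - E_7
ΔE = -1.511744 - (-4.442678)
ΔE = 2.931 eV

Since this is positive, energy must be absorbed (photon absorption).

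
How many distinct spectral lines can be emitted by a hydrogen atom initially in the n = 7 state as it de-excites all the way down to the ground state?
21

The electron can occupy levels n = 1, 2, ..., 7 during de-excitation — that is m = 7 - 1 + 1 = 7 distinct levels.

The number of distinct spectral lines equals the number of ways to choose 2 of these m levels (each pair gives one possible emission transition):

Number of lines = m(m-1)/2 = 7×6/2 = 21

These correspond to all possible transitions between the 7 levels:
7 → 6, 7 → 5, 7 → 4, 7 → 3, 7 → 2, 7 → 1, 6 → 5, 6 → 4...

Each transition produces a photon with a unique energy (and thus wavelength). This count does not depend on Z.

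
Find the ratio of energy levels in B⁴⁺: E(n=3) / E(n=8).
7.111

Using E_n = -13.6057 Z² / n² eV with Z = 5:

E_3 = -13.6057 × 5² / 3² = -340.1425 / 9 = -37.793611111 eV
E_8 = -13.6057 × 5² / 8² = -340.1425 / 64 = -5.314726563 eV

The ratio is:
E_3/E_8 = (-37.793611111) / (-5.314726563)
E_3/E_8 = (-340.1425/9) / (-340.1425/64)
E_3/E_8 = 64/9
E_3/E_8 = 7.111
(Note: the Z² factors cancel in the ratio.)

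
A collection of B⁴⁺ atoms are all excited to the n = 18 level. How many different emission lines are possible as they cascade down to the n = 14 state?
10

The electron can occupy levels n = 14, 15, ..., 18 during de-excitation — that is m = 18 - 14 + 1 = 5 distinct levels.

The number of distinct spectral lines equals the number of ways to choose 2 of these m levels (each pair gives one possible emission transition):

Number of lines = m(m-1)/2 = 5×4/2 = 10

These correspond to all possible transitions between the 5 levels:
18 → 17, 18 → 16, 18 → 15, 18 → 14, 17 → 16, 17 → 15, 17 → 14, 16 → 15...

Each transition produces a photon with a unique energy (and thus wavelength). This count does not depend on Z.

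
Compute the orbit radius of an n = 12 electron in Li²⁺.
2.5401 nm (or 25.4005 Å)

The Bohr radius formula is:
r_n = n² a₀ / Z

where a₀ = 0.0529177 nm is the Bohr radius.

For Li²⁺ (Z = 3) at n = 12:
r_12 = 12² × 0.0529177 nm / 3
r_12 = 144 × 0.0529177 nm / 3
r_12 = 7.62015 nm / 3
r_12 = 2.5401 nm

The electron orbits at approximately 2.5401 nm from the nucleus.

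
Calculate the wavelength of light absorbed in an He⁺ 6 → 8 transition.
1874.6026 nm

First, find the transition energy using E_n = -13.6057 Z² / n² eV:
E_6 = -13.6057 × 2² / 6² = -1.5117444444 eV
E_8 = -13.6057 × 2² / 8² = -0.8503562500 eV

Photon energy: |ΔE| = |E_8 - E_6| = 0.6613881944 eV

Convert to wavelength using E = hc/λ with hc = 1239.84 eV·nm:
λ = hc/E = 1239.84 eV·nm / 0.6613881944 eV
λ = 1874.6026 nm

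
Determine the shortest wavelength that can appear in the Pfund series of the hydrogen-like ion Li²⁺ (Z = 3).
253.1292 nm

The series limit corresponds to the transition from n = ∞ to n = 5.
This is the highest energy (shortest wavelength) transition in the Pfund series.

E_∞ = 0 eV
E_5 = -13.6057 × 3² / 5² = -4.89805200 eV

Energy at series limit:
ΔE = E_∞ - E_5 = 0 - (-4.89805200) = 4.89805200 eV
λ = hc/E = 1239.84 eV·nm / 4.89805200 eV = 253.1292 nm

This energy equals the ionization energy from the n = 5 state of Li²⁺.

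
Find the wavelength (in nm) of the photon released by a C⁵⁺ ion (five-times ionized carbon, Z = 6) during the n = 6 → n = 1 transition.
2.604 nm

First, find the transition energy using E_n = -13.6057 Z² / n² eV:
E_6 = -13.6057 × 6² / 6² = -13.60570 eV
E_1 = -13.6057 × 6² / 1² = -489.80520 eV

Photon energy: |ΔE| = |E_1 - E_6| = 476.19950 eV

Convert to wavelength using E = hc/λ with hc = 1239.84 eV·nm:
λ = hc/E = 1239.84 eV·nm / 476.19950 eV
λ = 2.604 nm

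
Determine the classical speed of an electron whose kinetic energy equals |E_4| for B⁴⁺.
2.73462e+06 m/s (or 0.91217% of c)

The binding energy at n = 4 for B⁴⁺ is:
E_4 = -13.6057 × 5²/4² = -21.2589063 eV
|E_4| = 21.2589063 eV

Convert to Joules:
KE = 21.2589063 eV × (1.602177 × 10⁻¹⁹ J/eV) = 3.4060531e-18 J

Using KE = ½mv²:
v = √(2·KE/m_e)
v = √(2 × 3.4060531e-18 J / 9.10938 × 10⁻³¹ kg)
v = 2.73462e+06 m/s

This is approximately 0.91217% the speed of light.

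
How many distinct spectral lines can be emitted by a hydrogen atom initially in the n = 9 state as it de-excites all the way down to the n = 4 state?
15

The electron can occupy levels n = 4, 5, ..., 9 during de-excitation — that is m = 9 - 4 + 1 = 6 distinct levels.

The number of distinct spectral lines equals the number of ways to choose 2 of these m levels (each pair gives one possible emission transition):

Number of lines = m(m-1)/2 = 6×5/2 = 15

These correspond to all possible transitions between the 6 levels:
9 → 8, 9 → 7, 9 → 6, 9 → 5, 9 → 4, 8 → 7, 8 → 6, 8 → 5...

Each transition produces a photon with a unique energy (and thus wavelength). This count does not depend on Z.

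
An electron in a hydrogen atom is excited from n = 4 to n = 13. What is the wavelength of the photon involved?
1610.49733 nm

First, find the transition energy using E_n = -13.6057 / n² eV:
E_4 = -13.6057 / 4² = -0.85035625000 eV
E_13 = -13.6057 / 13² = -0.08050710059 eV

Photon energy: |ΔE| = |E_13 - E_4| = 0.76984914941 eV

Convert to wavelength using E = hc/λ with hc = 1239.84 eV·nm:
λ = hc/E = 1239.84 eV·nm / 0.76984914941 eV
λ = 1610.49733 nm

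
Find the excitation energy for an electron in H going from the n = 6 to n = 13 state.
0.297 eV

The energy levels of a hydrogen-like atom are E_n = -13.6057 eV / n².

Energy at n = 6: E_6 = -13.6057 / 6² = -0.377936 eV
Energy at n = 13: E_13 = -13.6057 / 13² = -0.080507 eV

The excitation energy is the difference:
ΔE = E_13 - E_6
ΔE = -0.080507 - (-0.377936)
ΔE = 0.297 eV

Since this is positive, energy must be absorbed (photon absorption).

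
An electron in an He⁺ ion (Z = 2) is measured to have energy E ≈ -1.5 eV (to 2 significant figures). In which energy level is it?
n = 6

The exact energy levels follow E_n = -13.6057 Z² / n² eV with Z = 2.

The measured value (-1.5 eV) is reported to only 2 significant figures, so we must test candidate n values and see which one matches to that precision.

Candidate energies:
  n = 4:  E = -13.6057 × 2² / 4² = -3.401425 eV
  n = 5:  E = -13.6057 × 2² / 5² = -2.176912 eV
  n = 6:  E = -13.6057 × 2² / 6² = -1.511744 eV  ← matches
  n = 7:  E = -13.6057 × 2² / 7² = -1.110669 eV
  n = 8:  E = -13.6057 × 2² / 8² = -0.850356 eV

Checking against the measurement of -1.5 eV (2 sig figs), only n = 6 agrees:
E_6 = -1.511744 eV, which rounds to -1.5 eV ✓

Therefore n = 6.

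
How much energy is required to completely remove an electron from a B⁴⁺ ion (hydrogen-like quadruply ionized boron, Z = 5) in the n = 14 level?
1.7354 eV

The ionization energy is the energy needed to remove the electron completely (n → ∞).

For a hydrogen-like ion with Z = 5, E_n = -13.6057 Z² / n² eV.

At n = 14: E_14 = -13.6057 × 5² / 14² = -1.7354209 eV
At n = ∞: E_∞ = 0 eV

Ionization energy = E_∞ - E_14 = 0 - (-1.7354209) = 1.7354209 eV
Ionization energy ≈ 1.7354 eV

This is also called the binding energy of the electron in state n = 14.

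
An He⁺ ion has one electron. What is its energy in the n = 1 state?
-54.42280 eV

For hydrogen-like ions, the energy levels scale with Z²:
E_n = -13.6057 Z² / n² eV

For He⁺ (Z = 2) at n = 1:
E_1 = -13.6057 × 2² / 1²
E_1 = -13.6057 × 4 / 1
E_1 = -54.4228 / 1
E_1 = -54.42280 eV

The energy is 4 times more negative than hydrogen at the same n due to the stronger nuclear charge.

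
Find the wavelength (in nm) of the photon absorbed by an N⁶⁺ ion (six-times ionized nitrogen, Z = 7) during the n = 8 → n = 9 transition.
567.106656 nm

First, find the transition energy using E_n = -13.6057 Z² / n² eV:
E_8 = -13.6057 × 7² / 8² = -10.4168640625 eV
E_9 = -13.6057 × 7² / 9² = -8.2306086420 eV

Photon energy: |ΔE| = |E_9 - E_8| = 2.1862554205 eV

Convert to wavelength using E = hc/λ with hc = 1239.84 eV·nm:
λ = hc/E = 1239.84 eV·nm / 2.1862554205 eV
λ = 567.106656 nm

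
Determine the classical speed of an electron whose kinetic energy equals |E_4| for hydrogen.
5.469e+05 m/s (or 0.18243% of c)

The binding energy at n = 4 for hydrogen is:
E_4 = -13.6057/4² = -0.8503563 eV
|E_4| = 0.8503563 eV

Convert to Joules:
KE = 0.8503563 eV × (1.602177 × 10⁻¹⁹ J/eV) = 1.36242e-19 J

Using KE = ½mv²:
v = √(2·KE/m_e)
v = √(2 × 1.36242e-19 J / 9.10938 × 10⁻³¹ kg)
v = 5.469e+05 m/s

This is approximately 0.18243% the speed of light.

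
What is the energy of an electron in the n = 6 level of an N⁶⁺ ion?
-18.51887 eV

For hydrogen-like ions, the energy levels scale with Z²:
E_n = -13.6057 Z² / n² eV

For N⁶⁺ (Z = 7) at n = 6:
E_6 = -13.6057 × 7² / 6²
E_6 = -13.6057 × 49 / 36
E_6 = -666.6793 / 36
E_6 = -18.51887 eV

The energy is 49 times more negative than hydrogen at the same n due to the stronger nuclear charge.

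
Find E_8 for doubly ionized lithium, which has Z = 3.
-1.913302 eV

For hydrogen-like ions, the energy levels scale with Z²:
E_n = -13.6057 Z² / n² eV

For Li²⁺ (Z = 3) at n = 8:
E_8 = -13.6057 × 3² / 8²
E_8 = -13.6057 × 9 / 64
E_8 = -122.4513 / 64
E_8 = -1.913302 eV

The energy is 9 times more negative than hydrogen at the same n due to the stronger nuclear charge.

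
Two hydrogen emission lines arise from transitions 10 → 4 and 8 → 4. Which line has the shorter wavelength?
10 → 4

Calculate the energy for each transition:

Transition 10 → 4:
ΔE₁ = |E_4 - E_10| = |-13.6057/4² - (-13.6057/10²)|
ΔE₁ = |-0.850356250 - (-0.136057000)| = 0.714299 eV

Transition 8 → 4:
ΔE₂ = |E_4 - E_8| = |-13.6057/4² - (-13.6057/8²)|
ΔE₂ = |-0.850356250 - (-0.212589063)| = 0.637767 eV

Since 0.714299 eV > 0.637767 eV, the transition 10 → 4 emits the more energetic photon.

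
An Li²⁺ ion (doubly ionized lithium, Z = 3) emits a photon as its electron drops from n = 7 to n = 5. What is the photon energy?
2.399 eV

The energy levels are E_n = -13.6057 Z² eV / n².

Energy at n = 7: E_7 = -13.6057 × 3² / 7² = -2.499006 eV
Energy at n = 5: E_5 = -13.6057 × 3² / 5² = -4.898052 eV

For emission (electron falling to lower state), the photon energy is:
E_photon = E_7 - E_5 = |-2.499006 - (-4.898052)|
E_photon = 2.399 eV

This energy is carried away by the emitted photon.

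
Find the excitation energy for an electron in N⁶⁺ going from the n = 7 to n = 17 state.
11.29885 eV

The energy levels of a hydrogen-like atom are E_n = -13.6057 Z² eV / n².

Energy at n = 7: E_7 = -13.6057 × 7² / 7² = -13.60570000 eV
Energy at n = 17: E_17 = -13.6057 × 7² / 17² = -2.30684879 eV

The excitation energy is the difference:
ΔE = E_17 - E_7
ΔE = -2.30684879 - (-13.60570000)
ΔE = 11.29885 eV

Since this is positive, energy must be absorbed (photon absorption).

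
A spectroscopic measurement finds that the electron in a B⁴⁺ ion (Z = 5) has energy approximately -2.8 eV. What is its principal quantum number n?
n = 11

The exact energy levels follow E_n = -13.6057 Z² / n² eV with Z = 5.

The measured value (-2.8 eV) is reported to only 2 significant figures, so we must test candidate n values and see which one matches to that precision.

Candidate energies:
  n = 9:  E = -13.6057 × 5² / 9² = -4.19929 eV
  n = 10:  E = -13.6057 × 5² / 10² = -3.40143 eV
  n = 11:  E = -13.6057 × 5² / 11² = -2.81110 eV  ← matches
  n = 12:  E = -13.6057 × 5² / 12² = -2.36210 eV
  n = 13:  E = -13.6057 × 5² / 13² = -2.01268 eV

Checking against the measurement of -2.8 eV (2 sig figs), only n = 11 agrees:
E_11 = -2.81110 eV, which rounds to -2.8 eV ✓

Therefore n = 11.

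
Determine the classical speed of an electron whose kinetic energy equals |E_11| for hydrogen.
1.98881e+05 m/s (or 0.066% of c)

The binding energy at n = 11 for hydrogen is:
E_11 = -13.6057/11² = -0.112443802 eV
|E_11| = 0.112443802 eV

Convert to Joules:
KE = 0.112443802 eV × (1.602177 × 10⁻¹⁹ J/eV) = 1.8015487e-20 J

Using KE = ½mv²:
v = √(2·KE/m_e)
v = √(2 × 1.8015487e-20 J / 9.10938 × 10⁻³¹ kg)
v = 1.98881e+05 m/s

This is approximately 0.066% the speed of light.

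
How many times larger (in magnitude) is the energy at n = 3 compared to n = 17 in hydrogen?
32.11111

Using E_n = -13.6057 Z² / n² eV with Z = 1:

E_3 = -13.6057 / 3² = -13.6057 / 9 = -1.51174444444 eV
E_17 = -13.6057 / 17² = -13.6057 / 289 = -0.04707854671 eV

The ratio is:
E_3/E_17 = (-1.51174444444) / (-0.04707854671)
E_3/E_17 = (-13.6057/9) / (-13.6057/289)
E_3/E_17 = 289/9
E_3/E_17 = 32.11111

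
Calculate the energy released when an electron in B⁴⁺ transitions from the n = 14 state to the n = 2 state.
83.300204 eV

The energy levels are E_n = -13.6057 Z² eV / n².

Energy at n = 14: E_14 = -13.6057 × 5² / 14² = -1.735420918 eV
Energy at n = 2: E_2 = -13.6057 × 5² / 2² = -85.035625000 eV

For emission (electron falling to lower state), the photon energy is:
E_photon = E_14 - E_2 = |-1.735420918 - (-85.035625000)|
E_photon = 83.300204 eV

This energy is carried away by the emitted photon.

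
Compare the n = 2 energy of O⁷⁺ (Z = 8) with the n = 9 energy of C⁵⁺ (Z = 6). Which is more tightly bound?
O⁷⁺ at n = 2 (E = -217.691200 eV)

Using E_n = -13.6057 Z² / n² eV:

O⁷⁺ (Z = 8) at n = 2:
E = -13.6057 × 8² / 2² = -13.6057 × 64 / 4 = -217.691200000 eV

C⁵⁺ (Z = 6) at n = 9:
E = -13.6057 × 6² / 9² = -13.6057 × 36 / 81 = -6.046977778 eV

Since -217.691200000 eV < -6.046977778 eV,
O⁷⁺ at n = 2 is more tightly bound (requires more energy to ionize).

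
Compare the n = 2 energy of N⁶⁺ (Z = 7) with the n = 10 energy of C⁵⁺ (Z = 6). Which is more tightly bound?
N⁶⁺ at n = 2 (E = -166.669825 eV)

Using E_n = -13.6057 Z² / n² eV:

N⁶⁺ (Z = 7) at n = 2:
E = -13.6057 × 7² / 2² = -13.6057 × 49 / 4 = -166.669825000 eV

C⁵⁺ (Z = 6) at n = 10:
E = -13.6057 × 6² / 10² = -13.6057 × 36 / 100 = -4.898052000 eV

Since -166.669825000 eV < -4.898052000 eV,
N⁶⁺ at n = 2 is more tightly bound (requires more energy to ionize).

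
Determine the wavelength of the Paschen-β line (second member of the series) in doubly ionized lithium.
142.385 nm

The lines of a series are numbered from the longest wavelength (smallest ΔE) outward; the second line is the transition from n = n_f + 2 to n_f.
The Paschen series has all transitions ending at n_f = 3.

For Li²⁺ (Z = 3), the second line (β-line) is the jump from n = 5 to n = 3:
E_5 = -13.6057 × 3² / 5² = -4.8980520 eV
E_3 = -13.6057 × 3² / 3² = -13.6057000 eV
ΔE = E_5 - E_3 = 8.7076480 eV

λ = hc/E = 1239.84 eV·nm / 8.7076480 eV
λ = 142.385 nm

This is the β-line of the Paschen series in Li²⁺.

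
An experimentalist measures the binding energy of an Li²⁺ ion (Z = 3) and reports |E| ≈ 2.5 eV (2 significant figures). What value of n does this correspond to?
n = 7

The exact energy levels follow E_n = -13.6057 Z² / n² eV with Z = 3.

The measured value (-2.5 eV) is reported to only 2 significant figures, so we must test candidate n values and see which one matches to that precision.

Candidate energies:
  n = 5:  E = -13.6057 × 3² / 5² = -4.898052 eV
  n = 6:  E = -13.6057 × 3² / 6² = -3.401425 eV
  n = 7:  E = -13.6057 × 3² / 7² = -2.499006 eV  ← matches
  n = 8:  E = -13.6057 × 3² / 8² = -1.913302 eV
  n = 9:  E = -13.6057 × 3² / 9² = -1.511744 eV

Checking against the measurement of -2.5 eV (2 sig figs), only n = 7 agrees:
E_7 = -2.499006 eV, which rounds to -2.5 eV ✓

Therefore n = 7.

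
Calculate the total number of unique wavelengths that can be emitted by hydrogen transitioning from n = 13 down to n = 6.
28

The electron can occupy levels n = 6, 7, ..., 13 during de-excitation — that is m = 13 - 6 + 1 = 8 distinct levels.

The number of distinct spectral lines equals the number of ways to choose 2 of these m levels (each pair gives one possible emission transition):

Number of lines = m(m-1)/2 = 8×7/2 = 28

These correspond to all possible transitions between the 8 levels:
13 → 12, 13 → 11, 13 → 10, 13 → 9, 13 → 8, 13 → 7, 13 → 6, 12 → 11...

Each transition produces a photon with a unique energy (and thus wavelength). This count does not depend on Z.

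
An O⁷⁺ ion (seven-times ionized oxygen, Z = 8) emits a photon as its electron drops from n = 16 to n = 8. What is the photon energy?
10.20428 eV

The energy levels are E_n = -13.6057 Z² eV / n².

Energy at n = 16: E_16 = -13.6057 × 8² / 16² = -3.40142500 eV
Energy at n = 8: E_8 = -13.6057 × 8² / 8² = -13.60570000 eV

For emission (electron falling to lower state), the photon energy is:
E_photon = E_16 - E_8 = |-3.40142500 - (-13.60570000)|
E_photon = 10.20428 eV

This energy is carried away by the emitted photon.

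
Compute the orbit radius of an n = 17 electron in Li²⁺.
5.0977 nm (or 50.9774 Å)

The Bohr radius formula is:
r_n = n² a₀ / Z

where a₀ = 0.0529177 nm is the Bohr radius.

For Li²⁺ (Z = 3) at n = 17:
r_17 = 17² × 0.0529177 nm / 3
r_17 = 289 × 0.0529177 nm / 3
r_17 = 15.29322 nm / 3
r_17 = 5.0977 nm

The electron orbits at approximately 5.0977 nm from the nucleus.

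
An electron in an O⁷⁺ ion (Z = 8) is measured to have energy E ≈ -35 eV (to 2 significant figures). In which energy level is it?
n = 5

The exact energy levels follow E_n = -13.6057 Z² / n² eV with Z = 8.

The measured value (-35 eV) is reported to only 2 significant figures, so we must test candidate n values and see which one matches to that precision.

Candidate energies:
  n = 3:  E = -13.6057 × 8² / 3² = -96.75164 eV
  n = 4:  E = -13.6057 × 8² / 4² = -54.42280 eV
  n = 5:  E = -13.6057 × 8² / 5² = -34.83059 eV  ← matches
  n = 6:  E = -13.6057 × 8² / 6² = -24.18791 eV
  n = 7:  E = -13.6057 × 8² / 7² = -17.77071 eV

Checking against the measurement of -35 eV (2 sig figs), only n = 5 agrees:
E_5 = -34.83059 eV, which rounds to -35 eV ✓

Therefore n = 5.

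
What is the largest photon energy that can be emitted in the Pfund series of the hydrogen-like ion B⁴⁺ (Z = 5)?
13.61 eV

The series limit corresponds to the transition from n = ∞ to n = 5.
This is the highest energy (shortest wavelength) transition in the Pfund series.

E_∞ = 0 eV
E_5 = -13.6057 × 5² / 5² = -13.61 eV

Energy at series limit:
ΔE = E_∞ - E_5 = 0 - (-13.61) = 13.61 eV

This energy equals the ionization energy from the n = 5 state of B⁴⁺.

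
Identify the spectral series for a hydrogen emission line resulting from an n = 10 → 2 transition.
Balmer series

The spectral series in hydrogen are named based on the final (lower) energy level:
- Lyman series: n_final = 1 (ultraviolet)
- Balmer series: n_final = 2 (visible/near-UV)
- Paschen series: n_final = 3 (infrared)
- Brackett series: n_final = 4 (infrared)
- Pfund series: n_final = 5 (far infrared)

Since this transition ends at n = 2, it belongs to the Balmer series.

For reference, this 10 → 2 line has photon energy
ΔE = 13.6057 eV × (1/2² - 1/10²) = 3.265368000 eV,
corresponding to wavelength λ = hc/ΔE = 1239.84 eV·nm / 3.265368000 eV = 379.69380 nm in the visible/near-UV region.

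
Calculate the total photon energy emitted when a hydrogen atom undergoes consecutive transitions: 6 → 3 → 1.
13.22776 eV

The energy levels of hydrogen are E_n = -13.6057 / n² eV.

First transition (6 → 3):
ΔE₁ = |E_3 - E_6|
ΔE₁ = |-1.51174444444 - (-0.37793611111)| = 1.13380833 eV

Second transition (3 → 1):
ΔE₂ = |E_1 - E_3|
ΔE₂ = |-13.60570000000 - (-1.51174444444)| = 12.09395556 eV

Total energy released:
E_total = ΔE₁ + ΔE₂ = 1.13380833 + 12.09395556 = 13.22776 eV

Note: This equals the direct transition 6 → 1: 13.22776 eV ✓
Energy is conserved regardless of the path taken.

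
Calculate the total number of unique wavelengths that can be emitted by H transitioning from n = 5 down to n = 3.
3

The electron can occupy levels n = 3, 4, ..., 5 during de-excitation — that is m = 5 - 3 + 1 = 3 distinct levels.

The number of distinct spectral lines equals the number of ways to choose 2 of these m levels (each pair gives one possible emission transition):

Number of lines = m(m-1)/2 = 3×2/2 = 3

These correspond to all possible transitions between the 3 levels:
5 → 4, 5 → 3, 4 → 3

Each transition produces a photon with a unique energy (and thus wavelength). This count does not depend on Z.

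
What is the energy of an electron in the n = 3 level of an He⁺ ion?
-6.046978 eV

For hydrogen-like ions, the energy levels scale with Z²:
E_n = -13.6057 Z² / n² eV

For He⁺ (Z = 2) at n = 3:
E_3 = -13.6057 × 2² / 3²
E_3 = -13.6057 × 4 / 9
E_3 = -54.4228 / 9
E_3 = -6.046978 eV

The energy is 4 times more negative than hydrogen at the same n due to the stronger nuclear charge.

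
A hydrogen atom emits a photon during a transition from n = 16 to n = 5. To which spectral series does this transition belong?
Pfund series

The spectral series in hydrogen are named based on the final (lower) energy level:
- Lyman series: n_final = 1 (ultraviolet)
- Balmer series: n_final = 2 (visible/near-UV)
- Paschen series: n_final = 3 (infrared)
- Brackett series: n_final = 4 (infrared)
- Pfund series: n_final = 5 (far infrared)

Since this transition ends at n = 5, it belongs to the Pfund series.

For reference, this 16 → 5 line has photon energy
ΔE = 13.6057 eV × (1/5² - 1/16²) = 0.491080734 eV,
corresponding to wavelength λ = hc/ΔE = 1239.84 eV·nm / 0.491080734 eV = 2524.717 nm in the far infrared region.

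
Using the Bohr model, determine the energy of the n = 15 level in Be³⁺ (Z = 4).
-0.9675 eV

For hydrogen-like ions, the energy levels scale with Z²:
E_n = -13.6057 Z² / n² eV

For Be³⁺ (Z = 4) at n = 15:
E_15 = -13.6057 × 4² / 15²
E_15 = -13.6057 × 16 / 225
E_15 = -217.6912 / 225
E_15 = -0.9675 eV

The energy is 16 times more negative than hydrogen at the same n due to the stronger nuclear charge.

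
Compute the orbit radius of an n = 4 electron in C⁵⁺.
0.1411 nm (or 1.4111 Å)

The Bohr radius formula is:
r_n = n² a₀ / Z

where a₀ = 0.0529177 nm is the Bohr radius.

For C⁵⁺ (Z = 6) at n = 4:
r_4 = 4² × 0.0529177 nm / 6
r_4 = 16 × 0.0529177 nm / 6
r_4 = 0.84668 nm / 6
r_4 = 0.1411 nm

The electron orbits at approximately 0.1411 nm from the nucleus.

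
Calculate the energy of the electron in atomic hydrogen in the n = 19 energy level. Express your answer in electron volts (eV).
-0.0377 eV

The energy levels of a hydrogen-like atom are given by:
E_n = -13.6057 eV / n²

For n = 19:
E_19 = -13.6057 eV / 19²
E_19 = -13.6057 eV / 361
E_19 = -0.0377 eV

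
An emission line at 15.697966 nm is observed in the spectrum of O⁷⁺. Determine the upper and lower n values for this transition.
n = 7 → n = 3

First, find the photon energy from the wavelength (hc = 1239.84 eV·nm):
E = hc/λ = 1239.84 eV·nm / 15.697966 nm = 78.980933 eV

The energy levels of O⁷⁺ satisfy E_n = -13.6057 × 8² / n² eV, so an emission n_i → n_f releases
ΔE = 13.6057 × 8² × (1/n_f² − 1/n_i²) eV.

Setting ΔE equal to the photon energy:
1/n_f² − 1/n_i² = 78.980933 / (13.6057 × 8²) = 0.090702946

Since 1/n_i² must be positive, we need 1/n_f² > 0.090702946, i.e. n_f ≤ 3. For each allowed n_f, solve n_i = (1/n_f² − 0.090702946)^(−1/2) and check whether it is a whole number:
  n_f = 1: 1/n_i² = 1.000000000 − 0.090702946 = 0.909297054 → n_i = 1.049  (not an integer) ✗
  n_f = 2: 1/n_i² = 0.250000000 − 0.090702946 = 0.159297054 → n_i = 2.506  (not an integer) ✗
  n_f = 3: 1/n_i² = 0.111111111 − 0.090702946 = 0.020408165 → n_i = 7.000  → integer, n_i = 7 ✓

Only n_f = 3 gives an integer upper level, n_i = 7.

The transition is from n = 7 to n = 3 (emission).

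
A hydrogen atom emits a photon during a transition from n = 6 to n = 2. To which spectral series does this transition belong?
Balmer series

The spectral series in hydrogen are named based on the final (lower) energy level:
- Lyman series: n_final = 1 (ultraviolet)
- Balmer series: n_final = 2 (visible/near-UV)
- Paschen series: n_final = 3 (infrared)
- Brackett series: n_final = 4 (infrared)
- Pfund series: n_final = 5 (far infrared)

Since this transition ends at n = 2, it belongs to the Balmer series.

For reference, this 6 → 2 line has photon energy
ΔE = 13.6057 eV × (1/2² - 1/6²) = 3.023488889 eV,
corresponding to wavelength λ = hc/ΔE = 1239.84 eV·nm / 3.023488889 eV = 410.06931 nm in the visible/near-UV region.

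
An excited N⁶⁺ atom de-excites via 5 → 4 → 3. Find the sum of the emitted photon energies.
47.408 eV

The energy levels of N⁶⁺ are E_n = -13.6057 × 7² / n² eV.

First transition (5 → 4):
ΔE₁ = |E_4 - E_5|
ΔE₁ = |-41.667456250 - (-26.667172000)| = 15.000284 eV

Second transition (4 → 3):
ΔE₂ = |E_3 - E_4|
ΔE₂ = |-74.075477778 - (-41.667456250)| = 32.408022 eV

Total energy released:
E_total = ΔE₁ + ΔE₂ = 15.000284 + 32.408022 = 47.408 eV

Note: This equals the direct transition 5 → 3: 47.408 eV ✓
Energy is conserved regardless of the path taken.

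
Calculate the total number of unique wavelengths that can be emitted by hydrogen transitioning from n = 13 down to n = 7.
21

The electron can occupy levels n = 7, 8, ..., 13 during de-excitation — that is m = 13 - 7 + 1 = 7 distinct levels.

The number of distinct spectral lines equals the number of ways to choose 2 of these m levels (each pair gives one possible emission transition):

Number of lines = m(m-1)/2 = 7×6/2 = 21

These correspond to all possible transitions between the 7 levels:
13 → 12, 13 → 11, 13 → 10, 13 → 9, 13 → 8, 13 → 7, 12 → 11, 12 → 10...

Each transition produces a photon with a unique energy (and thus wavelength). This count does not depend on Z.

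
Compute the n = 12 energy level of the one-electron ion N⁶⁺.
-4.63 eV

For hydrogen-like ions, the energy levels scale with Z²:
E_n = -13.6057 Z² / n² eV

For N⁶⁺ (Z = 7) at n = 12:
E_12 = -13.6057 × 7² / 12²
E_12 = -13.6057 × 49 / 144
E_12 = -666.6793 / 144
E_12 = -4.63 eV

The energy is 49 times more negative than hydrogen at the same n due to the stronger nuclear charge.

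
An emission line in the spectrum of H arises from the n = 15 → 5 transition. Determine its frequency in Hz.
1.16972e+14 Hz

First, find the transition energy:
E_15 = -13.6057 / 15² = -0.060469778 eV
E_5 = -13.6057 / 5² = -0.544228000 eV
|ΔE| = |E_5 - E_15| = 0.483758222 eV

Convert to Joules: E = 0.483758222 eV × (1.602177 × 10⁻¹⁹ J/eV) = 7.7506630e-20 J

Using E = hf:
f = E/h = 7.7506630e-20 J / (6.62607 × 10⁻³⁴ J·s)
f = 1.16972e+14 Hz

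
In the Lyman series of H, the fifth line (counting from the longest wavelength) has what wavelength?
93.73013 nm

The lines of a series are numbered from the longest wavelength (smallest ΔE) outward; the fifth line is the transition from n = n_f + 5 to n_f.
The Lyman series has all transitions ending at n_f = 1.

For H, the fifth line (ε-line) is the jump from n = 6 to n = 1:
E_6 = -13.6057 / 6² = -0.3779361 eV
E_1 = -13.6057 / 1² = -13.6057000 eV
ΔE = E_6 - E_1 = 13.2277639 eV

λ = hc/E = 1239.84 eV·nm / 13.2277639 eV
λ = 93.73013 nm

This is the ε-line of the Lyman series in H.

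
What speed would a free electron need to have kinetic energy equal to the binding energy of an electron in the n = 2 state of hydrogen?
1.09385e+06 m/s (or 0.36% of c)

The binding energy at n = 2 for hydrogen is:
E_2 = -13.6057/2² = -3.40142500 eV
|E_2| = 3.40142500 eV

Convert to Joules:
KE = 3.40142500 eV × (1.602177 × 10⁻¹⁹ J/eV) = 5.4496849e-19 J

Using KE = ½mv²:
v = √(2·KE/m_e)
v = √(2 × 5.4496849e-19 J / 9.10938 × 10⁻³¹ kg)
v = 1.09385e+06 m/s

This is approximately 0.36% the speed of light.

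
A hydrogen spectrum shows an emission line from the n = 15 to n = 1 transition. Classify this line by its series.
Lyman series

The spectral series in hydrogen are named based on the final (lower) energy level:
- Lyman series: n_final = 1 (ultraviolet)
- Balmer series: n_final = 2 (visible/near-UV)
- Paschen series: n_final = 3 (infrared)
- Brackett series: n_final = 4 (infrared)
- Pfund series: n_final = 5 (far infrared)

Since this transition ends at n = 1, it belongs to the Lyman series.

For reference, this 15 → 1 line has photon energy
ΔE = 13.6057 eV × (1/1² - 1/15²) = 13.54523022 eV,
corresponding to wavelength λ = hc/ΔE = 1239.84 eV·nm / 13.54523022 eV = 91.533328 nm in the ultraviolet region.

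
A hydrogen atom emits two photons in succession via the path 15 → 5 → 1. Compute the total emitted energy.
13.55 eV

The energy levels of hydrogen are E_n = -13.6057 / n² eV.

First transition (15 → 5):
ΔE₁ = |E_5 - E_15|
ΔE₁ = |-0.54422800 - (-0.06046978)| = 0.48376 eV

Second transition (5 → 1):
ΔE₂ = |E_1 - E_5|
ΔE₂ = |-13.60570000 - (-0.54422800)| = 13.06147 eV

Total energy released:
E_total = ΔE₁ + ΔE₂ = 0.48376 + 13.06147 = 13.55 eV

Note: This equals the direct transition 15 → 1: 13.55 eV ✓
Energy is conserved regardless of the path taken.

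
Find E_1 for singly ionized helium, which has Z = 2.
-54.42 eV

For hydrogen-like ions, the energy levels scale with Z²:
E_n = -13.6057 Z² / n² eV

For He⁺ (Z = 2) at n = 1:
E_1 = -13.6057 × 2² / 1²
E_1 = -13.6057 × 4 / 1
E_1 = -54.4228 / 1
E_1 = -54.42 eV

The energy is 4 times more negative than hydrogen at the same n due to the stronger nuclear charge.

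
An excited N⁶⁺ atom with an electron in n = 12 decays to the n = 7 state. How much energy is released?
8.975983 eV

The energy levels are E_n = -13.6057 Z² eV / n².

Energy at n = 12: E_12 = -13.6057 × 7² / 12² = -4.629717361 eV
Energy at n = 7: E_7 = -13.6057 × 7² / 7² = -13.605700000 eV

For emission (electron falling to lower state), the photon energy is:
E_photon = E_12 - E_7 = |-4.629717361 - (-13.605700000)|
E_photon = 8.975983 eV

This energy is carried away by the emitted photon.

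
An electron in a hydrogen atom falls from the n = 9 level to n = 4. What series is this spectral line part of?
Brackett series

The spectral series in hydrogen are named based on the final (lower) energy level:
- Lyman series: n_final = 1 (ultraviolet)
- Balmer series: n_final = 2 (visible/near-UV)
- Paschen series: n_final = 3 (infrared)
- Brackett series: n_final = 4 (infrared)
- Pfund series: n_final = 5 (far infrared)

Since this transition ends at n = 4, it belongs to the Brackett series.

For reference, this 9 → 4 line has photon energy
ΔE = 13.6057 eV × (1/4² - 1/9²) = 0.6823846451 eV,
corresponding to wavelength λ = hc/ΔE = 1239.84 eV·nm / 0.6823846451 eV = 1816.9225 nm in the infrared region.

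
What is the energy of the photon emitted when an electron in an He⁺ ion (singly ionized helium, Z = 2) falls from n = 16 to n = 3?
5.8344 eV

The energy levels are E_n = -13.6057 Z² eV / n².

Energy at n = 16: E_16 = -13.6057 × 2² / 16² = -0.2125891 eV
Energy at n = 3: E_3 = -13.6057 × 2² / 3² = -6.0469778 eV

For emission (electron falling to lower state), the photon energy is:
E_photon = E_16 - E_3 = |-0.2125891 - (-6.0469778)|
E_photon = 5.8344 eV

This energy is carried away by the emitted photon.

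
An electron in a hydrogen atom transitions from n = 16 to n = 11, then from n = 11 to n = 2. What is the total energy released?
3.35 eV

The energy levels of hydrogen are E_n = -13.6057 / n² eV.

First transition (16 → 11):
ΔE₁ = |E_11 - E_16|
ΔE₁ = |-0.11244380 - (-0.05314727)| = 0.05930 eV

Second transition (11 → 2):
ΔE₂ = |E_2 - E_11|
ΔE₂ = |-3.40142500 - (-0.11244380)| = 3.28898 eV

Total energy released:
E_total = ΔE₁ + ΔE₂ = 0.05930 + 3.28898 = 3.35 eV

Note: This equals the direct transition 16 → 2: 3.35 eV ✓
Energy is conserved regardless of the path taken.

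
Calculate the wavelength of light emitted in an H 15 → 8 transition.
8150.4459 nm

First, find the transition energy using E_n = -13.6057 / n² eV:
E_15 = -13.6057 / 15² = -0.0604697778 eV
E_8 = -13.6057 / 8² = -0.2125890625 eV

Photon energy: |ΔE| = |E_8 - E_15| = 0.1521192847 eV

Convert to wavelength using E = hc/λ with hc = 1239.84 eV·nm:
λ = hc/E = 1239.84 eV·nm / 0.1521192847 eV
λ = 8150.4459 nm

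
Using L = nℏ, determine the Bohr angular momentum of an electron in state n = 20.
2.11e-33 J·s (or 20ℏ)

In the Bohr model, angular momentum is quantized:
L = nℏ

where ℏ = h/(2π) = 1.0546e-34 J·s

For n = 20:
L = 20 × 1.0546e-34 J·s
L = 2.11e-33 J·s

This can also be written as L = 20ℏ.
The angular momentum is an integer multiple of the reduced Planck constant.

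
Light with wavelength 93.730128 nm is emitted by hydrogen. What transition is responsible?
n = 6 → n = 1

First, find the photon energy from the wavelength (hc = 1239.84 eV·nm):
E = hc/λ = 1239.84 eV·nm / 93.730128 nm = 13.227764 eV

The energy levels of hydrogen satisfy E_n = -13.6057 / n² eV, so an emission n_i → n_f releases
ΔE = 13.6057 × (1/n_f² − 1/n_i²) eV.

Setting ΔE equal to the photon energy:
1/n_f² − 1/n_i² = 13.227764 / 13.6057 = 0.97222223

Since 1/n_i² must be positive, we need 1/n_f² > 0.97222223, i.e. n_f ≤ 1. For each allowed n_f, solve n_i = (1/n_f² − 0.97222223)^(−1/2) and check whether it is a whole number:
  n_f = 1: 1/n_i² = 1.00000000 − 0.97222223 = 0.02777777 → n_i = 6.000  → integer, n_i = 6 ✓

Only n_f = 1 gives an integer upper level, n_i = 6.

The transition is from n = 6 to n = 1 (emission).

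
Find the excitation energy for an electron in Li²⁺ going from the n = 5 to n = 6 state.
1.4966 eV

The energy levels of a hydrogen-like atom are E_n = -13.6057 Z² eV / n².

Energy at n = 5: E_5 = -13.6057 × 3² / 5² = -4.8980520 eV
Energy at n = 6: E_6 = -13.6057 × 3² / 6² = -3.4014250 eV

The excitation energy is the difference:
ΔE = E_6 - E_5
ΔE = -3.4014250 - (-4.8980520)
ΔE = 1.4966 eV

Since this is positive, energy must be absorbed (photon absorption).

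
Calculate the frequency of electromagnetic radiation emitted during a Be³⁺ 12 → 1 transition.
5.227e+16 Hz

First, find the transition energy:
E_12 = -13.6057 × 4² / 12² = -1.51174 eV
E_1 = -13.6057 × 4² / 1² = -217.69120 eV
|ΔE| = |E_1 - E_12| = 216.17946 eV

Convert to Joules: E = 216.17946 eV × (1.602177 × 10⁻¹⁹ J/eV) = 3.46358e-17 J

Using E = hf:
f = E/h = 3.46358e-17 J / (6.62607 × 10⁻³⁴ J·s)
f = 5.227e+16 Hz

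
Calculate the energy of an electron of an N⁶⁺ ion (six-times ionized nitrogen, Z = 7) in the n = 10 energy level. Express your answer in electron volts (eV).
-6.666793 eV

The energy levels of a hydrogen-like atom are given by:
E_n = -13.6057 Z² / n² eV  (with Z = 7 for N⁶⁺)

For n = 10:
E_10 = -13.6057 × 7² / 10²
E_10 = -13.6057 × 49 / 100
E_10 = -6.666793 eV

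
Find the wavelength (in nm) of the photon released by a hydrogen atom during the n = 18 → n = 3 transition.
843.5712 nm

First, find the transition energy using E_n = -13.6057 / n² eV:
E_18 = -13.6057 / 18² = -0.04199290 eV
E_3 = -13.6057 / 3² = -1.51174444 eV

Photon energy: |ΔE| = |E_3 - E_18| = 1.46975154 eV

Convert to wavelength using E = hc/λ with hc = 1239.84 eV·nm:
λ = hc/E = 1239.84 eV·nm / 1.46975154 eV
λ = 843.5712 nm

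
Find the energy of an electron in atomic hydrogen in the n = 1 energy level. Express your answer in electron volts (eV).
-13.61 eV

The energy levels of a hydrogen-like atom are given by:
E_n = -13.6057 eV / n²

For n = 1:
E_1 = -13.6057 eV / 1²
E_1 = -13.6057 eV / 1
E_1 = -13.61 eV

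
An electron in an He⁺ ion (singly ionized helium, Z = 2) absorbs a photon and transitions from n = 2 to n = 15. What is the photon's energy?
13.36382 eV

The energy levels of a hydrogen-like atom are E_n = -13.6057 Z² eV / n².

Energy at n = 2: E_2 = -13.6057 × 2² / 2² = -13.60570000 eV
Energy at n = 15: E_15 = -13.6057 × 2² / 15² = -0.24187911 eV

The excitation energy is the difference:
ΔE = E_15 - E_2
ΔE = -0.24187911 - (-13.60570000)
ΔE = 13.36382 eV

Since this is positive, energy must be absorbed (photon absorption).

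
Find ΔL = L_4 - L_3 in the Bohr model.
1.0546e-34 J·s (or 1ℏ)

In the Bohr model, L_n = nℏ where ℏ = 1.054572e-34 J·s.

L_4 = 4ℏ = 4.218288e-34 J·s
L_3 = 3ℏ = 3.163716e-34 J·s

ΔL = L_4 - L_3 = (4 - 3)ℏ = 1ℏ
ΔL = 1 × 1.054572e-34 J·s = 1.0546e-34 J·s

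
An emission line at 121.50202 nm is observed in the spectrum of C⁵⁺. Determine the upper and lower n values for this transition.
n = 12 → n = 6

First, find the photon energy from the wavelength (hc = 1239.84 eV·nm):
E = hc/λ = 1239.84 eV·nm / 121.50202 nm = 10.204275 eV

The energy levels of C⁵⁺ satisfy E_n = -13.6057 × 6² / n² eV, so an emission n_i → n_f releases
ΔE = 13.6057 × 6² × (1/n_f² − 1/n_i²) eV.

Setting ΔE equal to the photon energy:
1/n_f² − 1/n_i² = 10.204275 / (13.6057 × 6²) = 0.020833333

Since 1/n_i² must be positive, we need 1/n_f² > 0.020833333, i.e. n_f ≤ 6. For each allowed n_f, solve n_i = (1/n_f² − 0.020833333)^(−1/2) and check whether it is a whole number:
  n_f = 1: 1/n_i² = 1.000000000 − 0.020833333 = 0.979166667 → n_i = 1.011  (not an integer) ✗
  n_f = 2: 1/n_i² = 0.250000000 − 0.020833333 = 0.229166667 → n_i = 2.089  (not an integer) ✗
  n_f = 3: 1/n_i² = 0.111111111 − 0.020833333 = 0.090277778 → n_i = 3.328  (not an integer) ✗
  n_f = 4: 1/n_i² = 0.062500000 − 0.020833333 = 0.041666667 → n_i = 4.899  (not an integer) ✗
  n_f = 5: 1/n_i² = 0.040000000 − 0.020833333 = 0.019166667 → n_i = 7.223  (not an integer) ✗
  n_f = 6: 1/n_i² = 0.027777778 − 0.020833333 = 0.006944445 → n_i = 12.000  → integer, n_i = 12 ✓

Only n_f = 6 gives an integer upper level, n_i = 12.

The transition is from n = 12 to n = 6 (emission).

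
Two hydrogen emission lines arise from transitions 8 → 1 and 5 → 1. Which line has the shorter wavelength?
8 → 1

Calculate the energy for each transition:

Transition 8 → 1:
ΔE₁ = |E_1 - E_8| = |-13.6057/1² - (-13.6057/8²)|
ΔE₁ = |-13.6057000000 - (-0.2125890625)| = 13.3931109 eV

Transition 5 → 1:
ΔE₂ = |E_1 - E_5| = |-13.6057/1² - (-13.6057/5²)|
ΔE₂ = |-13.6057000000 - (-0.5442280000)| = 13.0614720 eV

Since 13.3931109 eV > 13.0614720 eV, the transition 8 → 1 emits the more energetic photon.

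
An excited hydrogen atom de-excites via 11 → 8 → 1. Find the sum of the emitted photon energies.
13.493 eV

The energy levels of hydrogen are E_n = -13.6057 / n² eV.

First transition (11 → 8):
ΔE₁ = |E_8 - E_11|
ΔE₁ = |-0.212589063 - (-0.112443802)| = 0.100145 eV

Second transition (8 → 1):
ΔE₂ = |E_1 - E_8|
ΔE₂ = |-13.605700000 - (-0.212589063)| = 13.393111 eV

Total energy released:
E_total = ΔE₁ + ΔE₂ = 0.100145 + 13.393111 = 13.493 eV

Note: This equals the direct transition 11 → 1: 13.493 eV ✓
Energy is conserved regardless of the path taken.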